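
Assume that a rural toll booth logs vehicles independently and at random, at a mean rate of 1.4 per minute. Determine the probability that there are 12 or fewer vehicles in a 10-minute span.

Over the interval, μ = 1.4 × 10 = 14 (a 10-minute span = 10 minutes).
P(N ≤ 12) = Σ_{j=0}^{12} e^(−μ) μ^j/j! ≈ 0.3585.

0.3585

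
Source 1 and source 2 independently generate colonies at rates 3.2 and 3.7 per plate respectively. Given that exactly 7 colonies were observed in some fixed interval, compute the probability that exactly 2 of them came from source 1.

0.2003

Given the total, each event is independently from source 1 with probability p = λ_1/(λ_1+λ_2) = 3.2/6.9 ≈ 0.4638.
So K ~ Binomial(7, 3.2/6.9): P(K = 2) = C(7,2) · (3.2/6.9)^2 · (3.7/6.9)^5 ≈ 0.2003.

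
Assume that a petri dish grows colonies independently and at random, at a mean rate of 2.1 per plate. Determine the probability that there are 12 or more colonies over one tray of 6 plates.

Over the interval, μ = 2.1 × 6 = 12.6 (a tray of 6 plates = 6 plates).
P(N ≥ 12) = 1 − P(N ≤ 11) = 1 − Σ_{j=0}^{11} e^(−μ) μ^j/j! ≈ 0.6050.

0.6050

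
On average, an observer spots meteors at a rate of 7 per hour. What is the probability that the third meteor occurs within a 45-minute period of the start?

0.8949

Over the interval, μ = 7 × 0.75 = 5.25 (a 45-minute period = 0.75 hours).
The third arrival falls in the interval iff at least 3 events occur there: P(S_3 ≤ t) = P(N ≥ 3) = 1 − P(N ≤ 2) ≈ 0.8949.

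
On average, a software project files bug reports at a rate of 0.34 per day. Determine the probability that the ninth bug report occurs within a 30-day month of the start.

Over the interval, μ = 0.34 × 30 = 10.2 (a 30-day month = 30 days).
The ninth arrival falls in the interval iff at least 9 events occur there: P(S_9 ≤ t) = P(N ≥ 9) = 1 − P(N ≤ 8) ≈ 0.6892.

0.6892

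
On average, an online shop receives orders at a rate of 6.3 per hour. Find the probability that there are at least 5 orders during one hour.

With mean μ = 6.3 per hour,
P(N ≥ 5) = 1 − P(N ≤ 4) = 1 − Σ_{j=0}^{4} e^(−μ) μ^j/j! ≈ 0.7531.

0.7531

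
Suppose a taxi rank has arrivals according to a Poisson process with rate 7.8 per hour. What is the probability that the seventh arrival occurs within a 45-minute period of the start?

Over the interval, μ = 7.8 × 0.75 = 5.85 (a 45-minute period = 0.75 hours).
The seventh arrival falls in the interval iff at least 7 events occur there: P(S_7 ≤ t) = P(N ≥ 7) = 1 − P(N ≤ 6) ≈ 0.3696.

0.3696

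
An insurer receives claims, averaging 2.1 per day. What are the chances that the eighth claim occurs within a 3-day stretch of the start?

0.2983

Over the interval, μ = 2.1 × 3 = 6.3 (a 3-day stretch = 3 days).
The eighth arrival falls in the interval iff at least 8 events occur there: P(S_8 ≤ t) = P(N ≥ 8) = 1 − P(N ≤ 7) ≈ 0.2983.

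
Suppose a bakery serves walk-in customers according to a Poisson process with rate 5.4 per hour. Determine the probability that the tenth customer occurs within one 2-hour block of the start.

Over the interval, μ = 5.4 × 2 = 10.8 (a 2-hour block = 2 hours).
The tenth arrival falls in the interval iff at least 10 events occur there: P(S_10 ≤ t) = P(N ≥ 10) = 1 − P(N ≤ 9) ≈ 0.6374.

0.6374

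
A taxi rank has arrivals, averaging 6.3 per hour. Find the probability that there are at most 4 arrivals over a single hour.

With mean μ = 6.3 per hour,
P(N ≤ 4) = Σ_{j=0}^{4} e^(−μ) μ^j/j! ≈ 0.2469.

0.2469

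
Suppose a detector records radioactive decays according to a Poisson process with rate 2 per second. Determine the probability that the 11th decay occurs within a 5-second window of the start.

0.4170

Over the interval, μ = 2 × 5 = 10 (a 5-second window = 5 seconds).
The 11th arrival falls in the interval iff at least 11 events occur there: P(S_11 ≤ t) = P(N ≥ 11) = 1 − P(N ≤ 10) ≈ 0.4170.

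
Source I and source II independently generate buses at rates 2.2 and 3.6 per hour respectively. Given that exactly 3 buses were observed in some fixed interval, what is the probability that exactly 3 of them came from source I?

0.0546

Given the total, each event is independently from source I with probability p = λ_I/(λ_I+λ_II) = 2.2/5.8 ≈ 0.3793.
So K ~ Binomial(3, 2.2/5.8): P(K = 3) = C(3,3) · (2.2/5.8)^3 · (3.6/5.8)^0 ≈ 0.0546.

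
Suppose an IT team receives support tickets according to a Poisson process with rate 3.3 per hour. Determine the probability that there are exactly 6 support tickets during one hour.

With mean μ = 3.3 per hour,
P(N = 6) = e^(−μ) μ^6/6! = e^(−3.3) · 3.3^6/720 ≈ 0.0662.

0.0662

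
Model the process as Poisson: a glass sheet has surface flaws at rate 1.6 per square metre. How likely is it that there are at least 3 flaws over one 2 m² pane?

0.6201

Over the interval, μ = 1.6 × 2 = 3.2 (a 2 m² pane = 2 square metres).
P(N ≥ 3) = 1 − P(N ≤ 2) = 1 − Σ_{j=0}^{2} e^(−μ) μ^j/j! ≈ 0.6201.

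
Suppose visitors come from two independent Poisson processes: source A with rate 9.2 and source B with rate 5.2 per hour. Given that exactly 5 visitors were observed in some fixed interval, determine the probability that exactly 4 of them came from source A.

Given the total, each event is independently from source A with probability p = λ_A/(λ_A+λ_B) = 9.2/14.4 ≈ 0.6389.
So K ~ Binomial(5, 9.2/14.4): P(K = 4) = C(5,4) · (9.2/14.4)^4 · (5.2/14.4)^1 ≈ 0.3008.

0.3008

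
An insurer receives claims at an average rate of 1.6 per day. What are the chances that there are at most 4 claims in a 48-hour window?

0.7806

Over the interval, μ = 1.6 × 2 = 3.2 (a 48-hour window = 2 days).
P(N ≤ 4) = Σ_{j=0}^{4} e^(−μ) μ^j/j! ≈ 0.7806.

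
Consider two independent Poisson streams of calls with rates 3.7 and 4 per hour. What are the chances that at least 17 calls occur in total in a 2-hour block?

0.3747

Independent Poisson processes superpose: combined rate λ = 3.7 + 4 = 7.7 per hour.
Over the interval, μ = 7.7 × 2 = 15.4 (a 2-hour block = 2 hours).
P(N ≥ 17) = 1 − P(N ≤ 16) ≈ 0.3747.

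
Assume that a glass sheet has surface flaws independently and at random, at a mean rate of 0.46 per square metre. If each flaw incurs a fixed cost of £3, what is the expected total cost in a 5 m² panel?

E[N] = 0.46 × 5 = 2.3 (a 5 m² panel = 5 square metres); E[cost] = 2.3 × £3 = £6.9.

£6.9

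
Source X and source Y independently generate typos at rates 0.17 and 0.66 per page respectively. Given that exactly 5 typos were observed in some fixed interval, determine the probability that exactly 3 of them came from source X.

0.0543

Given the total, each event is independently from source X with probability p = λ_X/(λ_X+λ_Y) = 0.17/0.83 ≈ 0.2048.
So K ~ Binomial(5, 0.17/0.83): P(K = 3) = C(5,3) · (0.17/0.83)^3 · (0.66/0.83)^2 ≈ 0.0543.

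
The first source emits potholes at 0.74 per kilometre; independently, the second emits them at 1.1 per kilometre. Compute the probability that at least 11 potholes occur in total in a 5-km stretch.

Independent Poisson processes superpose: combined rate λ = 0.74 + 1.1 = 1.84 per kilometre.
Over the interval, μ = 1.84 × 5 = 9.2 (a 5-km stretch = 5 kilometres).
P(N ≥ 11) = 1 − P(N ≤ 10) ≈ 0.3180.

0.3180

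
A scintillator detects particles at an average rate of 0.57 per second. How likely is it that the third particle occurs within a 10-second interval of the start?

0.9232

Over the interval, μ = 0.57 × 10 = 5.7 (a 10-second interval = 10 seconds).
The third arrival falls in the interval iff at least 3 events occur there: P(S_3 ≤ t) = P(N ≥ 3) = 1 − P(N ≤ 2) ≈ 0.9232.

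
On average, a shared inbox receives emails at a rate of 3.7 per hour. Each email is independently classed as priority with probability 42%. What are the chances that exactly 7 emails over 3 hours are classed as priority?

0.0897

Thinning: the emails that are classed as priority themselves form a Poisson process with rate 0.42 × 3.7 = 1.554 per hour.
Over the interval, μ = 1.554 × 3 = 4.662 (3 hours).
P(N = 7) = e^(−4.662) · 4.662^7/7! ≈ 0.0897.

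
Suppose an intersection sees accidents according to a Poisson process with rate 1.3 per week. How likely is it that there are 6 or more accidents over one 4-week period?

0.4191

Over the interval, μ = 1.3 × 4 = 5.2 (a 4-week period = 4 weeks).
P(N ≥ 6) = 1 − P(N ≤ 5) = 1 − Σ_{j=0}^{5} e^(−μ) μ^j/j! ≈ 0.4191.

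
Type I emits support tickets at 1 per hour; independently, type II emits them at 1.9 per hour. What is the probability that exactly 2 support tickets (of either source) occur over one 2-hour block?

0.0509

Independent Poisson processes superpose: combined rate λ = 1 + 1.9 = 2.9 per hour.
Over the interval, μ = 2.9 × 2 = 5.8 (a 2-hour block = 2 hours).
P(N = 2) = e^(−5.8) · 5.8^2/2! ≈ 0.0509.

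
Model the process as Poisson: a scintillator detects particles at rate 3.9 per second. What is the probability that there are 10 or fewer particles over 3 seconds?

0.3794

Over the interval, μ = 3.9 × 3 = 11.7 (3 seconds).
P(N ≤ 10) = Σ_{j=0}^{10} e^(−μ) μ^j/j! ≈ 0.3794.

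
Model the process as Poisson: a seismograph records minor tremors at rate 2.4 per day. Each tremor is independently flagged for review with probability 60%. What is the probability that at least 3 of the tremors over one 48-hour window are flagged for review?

Thinning: the tremors that are flagged for review themselves form a Poisson process with rate 0.6 × 2.4 = 1.44 per day.
Over the interval, μ = 1.44 × 2 = 2.88 (a 48-hour window = 2 days).
P(N ≥ 3) = 1 − P(N ≤ 2) ≈ 0.5494.

0.5494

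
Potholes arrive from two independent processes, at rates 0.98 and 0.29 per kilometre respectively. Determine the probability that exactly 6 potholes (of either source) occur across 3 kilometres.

Independent Poisson processes superpose: combined rate λ = 0.98 + 0.29 = 1.27 per kilometre.
Over the interval, μ = 1.27 × 3 = 3.81 (3 kilometres).
P(N = 6) = e^(−3.81) · 3.81^6/6! ≈ 0.0941.

0.0941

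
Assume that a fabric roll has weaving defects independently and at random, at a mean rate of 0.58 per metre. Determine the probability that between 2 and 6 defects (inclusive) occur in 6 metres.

Over the interval, μ = 0.58 × 6 = 3.48 (6 metres).
P(2 ≤ N ≤ 6) = Σ_{j=2}^{6} e^(−3.48) · 3.48^j/j! ≈ 0.7982.

0.7982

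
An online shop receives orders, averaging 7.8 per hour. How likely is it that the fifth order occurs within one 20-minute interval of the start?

Over the interval, μ = 7.8 × 1/3 = 2.6 (a 20-minute interval = 1/3 hours).
The fifth arrival falls in the interval iff at least 5 events occur there: P(S_5 ≤ t) = P(N ≥ 5) = 1 − P(N ≤ 4) ≈ 0.1226.

0.1226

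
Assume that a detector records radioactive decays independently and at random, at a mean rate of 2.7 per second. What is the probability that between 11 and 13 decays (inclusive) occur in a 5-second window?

0.3070

Over the interval, μ = 2.7 × 5 = 13.5 (a 5-second window = 5 seconds).
P(11 ≤ N ≤ 13) = Σ_{j=11}^{13} e^(−13.5) · 13.5^j/j! ≈ 0.3070.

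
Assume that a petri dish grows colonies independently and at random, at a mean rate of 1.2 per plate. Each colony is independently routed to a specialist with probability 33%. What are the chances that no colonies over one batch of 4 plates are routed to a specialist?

0.2052

Thinning: the colonies that are routed to a specialist themselves form a Poisson process with rate 0.33 × 1.2 = 0.396 per plate.
Over the interval, μ = 0.396 × 4 = 1.584 (a batch of 4 plates = 4 plates).
P(N = 0) = e^(−1.584) · 1.584^0/0! ≈ 0.2052.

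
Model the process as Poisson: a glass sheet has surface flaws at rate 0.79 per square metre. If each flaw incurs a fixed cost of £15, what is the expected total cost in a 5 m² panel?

£59.25

E[N] = 0.79 × 5 = 3.95 (a 5 m² panel = 5 square metres); E[cost] = 3.95 × £15 = £59.25.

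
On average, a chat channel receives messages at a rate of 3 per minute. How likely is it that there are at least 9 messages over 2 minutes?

Over the interval, μ = 3 × 2 = 6 (2 minutes).
P(N ≥ 9) = 1 − P(N ≤ 8) = 1 − Σ_{j=0}^{8} e^(−μ) μ^j/j! ≈ 0.1528.

0.1528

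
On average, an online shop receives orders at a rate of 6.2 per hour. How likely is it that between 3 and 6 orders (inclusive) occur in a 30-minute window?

Over the interval, μ = 6.2 × 0.5 = 3.1 (a 30-minute window = 0.5 hours).
P(3 ≤ N ≤ 6) = Σ_{j=3}^{6} e^(−3.1) · 3.1^j/j! ≈ 0.5600.

0.5600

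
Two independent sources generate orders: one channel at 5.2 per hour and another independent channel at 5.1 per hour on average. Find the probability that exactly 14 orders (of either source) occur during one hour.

0.0584

Independent Poisson processes superpose: combined rate λ = 5.2 + 5.1 = 10.3 per hour.
So μ = 10.3.
P(N = 14) = e^(−10.3) · 10.3^14/14! ≈ 0.0584.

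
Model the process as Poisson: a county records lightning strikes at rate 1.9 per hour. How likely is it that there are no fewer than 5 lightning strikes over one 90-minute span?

Over the interval, μ = 1.9 × 1.5 = 2.85 (a 90-minute span = 1.5 hours).
P(N ≥ 5) = 1 − P(N ≤ 4) = 1 − Σ_{j=0}^{4} e^(−μ) μ^j/j! ≈ 0.1602.

0.1602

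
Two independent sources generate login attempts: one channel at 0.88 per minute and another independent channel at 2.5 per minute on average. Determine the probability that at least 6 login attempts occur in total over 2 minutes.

0.6676

Independent Poisson processes superpose: combined rate λ = 0.88 + 2.5 = 3.38 per minute.
Over the interval, μ = 3.38 × 2 = 6.76 (2 minutes).
P(N ≥ 6) = 1 − P(N ≤ 5) ≈ 0.6676.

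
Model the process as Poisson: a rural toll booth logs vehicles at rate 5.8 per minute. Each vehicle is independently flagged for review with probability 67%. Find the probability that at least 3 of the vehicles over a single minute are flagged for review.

0.7447

Thinning: the vehicles that are flagged for review themselves form a Poisson process with rate 0.67 × 5.8 = 3.886 per minute.
So μ = 3.886.
P(N ≥ 3) = 1 − P(N ≤ 2) ≈ 0.7447.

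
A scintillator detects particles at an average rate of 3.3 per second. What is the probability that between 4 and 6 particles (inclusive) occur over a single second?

With mean μ = 3.3 per second,
P(4 ≤ N ≤ 6) = Σ_{j=4}^{6} e^(−3.3) · 3.3^j/j! ≈ 0.3687.

0.3687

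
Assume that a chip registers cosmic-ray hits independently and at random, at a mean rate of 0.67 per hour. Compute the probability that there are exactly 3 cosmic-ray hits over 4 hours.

Over the interval, μ = 0.67 × 4 = 2.68 (4 hours).
P(N = 3) = e^(−μ) μ^3/3! = e^(−2.68) · 2.68^3/6 ≈ 0.2200.

0.2200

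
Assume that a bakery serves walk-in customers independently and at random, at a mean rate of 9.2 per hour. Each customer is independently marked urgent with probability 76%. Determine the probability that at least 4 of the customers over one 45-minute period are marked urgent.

Thinning: the customers that are marked urgent themselves form a Poisson process with rate 0.76 × 9.2 = 6.992 per hour.
Over the interval, μ = 6.992 × 0.75 = 5.244 (a 45-minute period = 0.75 hours).
P(N ≥ 4) = 1 − P(N ≤ 3) ≈ 0.7676.

0.7676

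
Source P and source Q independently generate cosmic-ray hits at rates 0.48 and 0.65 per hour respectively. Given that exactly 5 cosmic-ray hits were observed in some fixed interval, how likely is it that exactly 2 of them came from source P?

0.3434

Given the total, each event is independently from source P with probability p = λ_P/(λ_P+λ_Q) = 0.48/1.13 ≈ 0.4248.
So K ~ Binomial(5, 0.48/1.13): P(K = 2) = C(5,2) · (0.48/1.13)^2 · (0.65/1.13)^3 ≈ 0.3434.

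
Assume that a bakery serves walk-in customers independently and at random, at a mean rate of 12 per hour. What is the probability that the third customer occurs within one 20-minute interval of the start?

0.7619

Over the interval, μ = 12 × 1/3 = 4 (a 20-minute interval = 1/3 hours).
The third arrival falls in the interval iff at least 3 events occur there: P(S_3 ≤ t) = P(N ≥ 3) = 1 − P(N ≤ 2) ≈ 0.7619.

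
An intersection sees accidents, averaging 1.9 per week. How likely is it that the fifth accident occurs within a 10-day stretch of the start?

0.1392

Over the interval, μ = 1.9 × 10/7 ≈ 2.71429 (a 10-day stretch = 10/7 weeks).
The fifth arrival falls in the interval iff at least 5 events occur there: P(S_5 ≤ t) = P(N ≥ 5) = 1 − P(N ≤ 4) ≈ 0.1392.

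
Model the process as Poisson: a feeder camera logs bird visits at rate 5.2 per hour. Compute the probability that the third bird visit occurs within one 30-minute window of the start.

Over the interval, μ = 5.2 × 0.5 = 2.6 (a 30-minute window = 0.5 hours).
The third arrival falls in the interval iff at least 3 events occur there: P(S_3 ≤ t) = P(N ≥ 3) = 1 − P(N ≤ 2) ≈ 0.4816.

0.4816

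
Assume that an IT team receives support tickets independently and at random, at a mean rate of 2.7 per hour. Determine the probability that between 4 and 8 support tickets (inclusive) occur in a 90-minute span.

0.5533

Over the interval, μ = 2.7 × 1.5 = 4.05 (a 90-minute span = 1.5 hours).
P(4 ≤ N ≤ 8) = Σ_{j=4}^{8} e^(−4.05) · 4.05^j/j! ≈ 0.5533.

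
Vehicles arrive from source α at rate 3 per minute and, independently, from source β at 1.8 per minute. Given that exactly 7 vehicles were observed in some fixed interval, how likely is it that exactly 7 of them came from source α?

Given the total, each event is independently from source α with probability p = λ_α/(λ_α+λ_β) = 3/4.8 = 0.6250.
So K ~ Binomial(7, 3/4.8): P(K = 7) = C(7,7) · (3/4.8)^7 · (1.8/4.8)^0 ≈ 0.0373.

0.0373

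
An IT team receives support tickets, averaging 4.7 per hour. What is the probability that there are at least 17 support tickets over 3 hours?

Over the interval, μ = 4.7 × 3 = 14.1 (3 hours).
P(N ≥ 17) = 1 − P(N ≤ 16) = 1 − Σ_{j=0}^{16} e^(−μ) μ^j/j! ≈ 0.2528.

0.2528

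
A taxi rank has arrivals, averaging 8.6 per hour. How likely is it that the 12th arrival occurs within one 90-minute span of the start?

0.6366

Over the interval, μ = 8.6 × 1.5 = 12.9 (a 90-minute span = 1.5 hours).
The 12th arrival falls in the interval iff at least 12 events occur there: P(S_12 ≤ t) = P(N ≥ 12) = 1 − P(N ≤ 11) ≈ 0.6366.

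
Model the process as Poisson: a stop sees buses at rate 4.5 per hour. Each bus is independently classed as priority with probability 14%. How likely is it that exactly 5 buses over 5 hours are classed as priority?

Thinning: the buses that are classed as priority themselves form a Poisson process with rate 0.14 × 4.5 = 0.63 per hour.
Over the interval, μ = 0.63 × 5 = 3.15 (5 hours).
P(N = 5) = e^(−3.15) · 3.15^5/5! ≈ 0.1108.

0.1108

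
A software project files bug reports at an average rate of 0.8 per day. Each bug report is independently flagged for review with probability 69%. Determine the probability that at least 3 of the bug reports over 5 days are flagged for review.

Thinning: the bug reports that are flagged for review themselves form a Poisson process with rate 0.69 × 0.8 = 0.552 per day.
Over the interval, μ = 0.552 × 5 = 2.76 (5 days).
P(N ≥ 3) = 1 − P(N ≤ 2) ≈ 0.5210.

0.5210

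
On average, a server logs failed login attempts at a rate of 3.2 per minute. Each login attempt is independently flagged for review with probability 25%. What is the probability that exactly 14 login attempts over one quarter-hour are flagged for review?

0.0905

Thinning: the login attempts that are flagged for review themselves form a Poisson process with rate 0.25 × 3.2 = 0.8 per minute.
Over the interval, μ = 0.8 × 15 = 12 (a quarter-hour = 15 minutes).
P(N = 14) = e^(−12) · 12^14/14! ≈ 0.0905.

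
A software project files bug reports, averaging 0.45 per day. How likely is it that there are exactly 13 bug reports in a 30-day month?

0.1089

Over the interval, μ = 0.45 × 30 = 13.5 (a 30-day month = 30 days).
P(N = 13) = e^(−μ) μ^13/13! = e^(−13.5) · 13.5^13/6227020800 ≈ 0.1089.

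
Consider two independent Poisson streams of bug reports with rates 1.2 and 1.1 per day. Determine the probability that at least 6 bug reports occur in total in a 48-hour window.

0.3142

Independent Poisson processes superpose: combined rate λ = 1.2 + 1.1 = 2.3 per day.
Over the interval, μ = 2.3 × 2 = 4.6 (a 48-hour window = 2 days).
P(N ≥ 6) = 1 − P(N ≤ 5) ≈ 0.3142.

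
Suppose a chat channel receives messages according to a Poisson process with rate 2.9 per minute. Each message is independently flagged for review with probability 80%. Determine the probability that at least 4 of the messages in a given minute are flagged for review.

Thinning: the messages that are flagged for review themselves form a Poisson process with rate 0.8 × 2.9 = 2.32 per minute.
So μ = 2.32.
P(N ≥ 4) = 1 − P(N ≤ 3) ≈ 0.2047.

0.2047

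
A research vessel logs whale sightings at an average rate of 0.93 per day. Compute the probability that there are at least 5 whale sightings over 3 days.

Over the interval, μ = 0.93 × 3 = 2.79 (3 days).
P(N ≥ 5) = 1 − P(N ≤ 4) = 1 − Σ_{j=0}^{4} e^(−μ) μ^j/j! ≈ 0.1508.

0.1508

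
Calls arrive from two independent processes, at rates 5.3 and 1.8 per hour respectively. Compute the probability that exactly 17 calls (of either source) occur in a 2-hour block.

0.0743

Independent Poisson processes superpose: combined rate λ = 5.3 + 1.8 = 7.1 per hour.
Over the interval, μ = 7.1 × 2 = 14.2 (a 2-hour block = 2 hours).
P(N = 17) = e^(−14.2) · 14.2^17/17! ≈ 0.0743.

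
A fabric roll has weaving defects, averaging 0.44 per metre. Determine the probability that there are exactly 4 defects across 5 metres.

0.1082

Over the interval, μ = 0.44 × 5 = 2.2 (5 metres).
P(N = 4) = e^(−μ) μ^4/4! = e^(−2.2) · 2.2^4/24 ≈ 0.1082.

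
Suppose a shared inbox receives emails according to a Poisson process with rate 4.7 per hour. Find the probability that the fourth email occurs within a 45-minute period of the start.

Over the interval, μ = 4.7 × 0.75 = 3.525 (a 45-minute period = 0.75 hours).
The fourth arrival falls in the interval iff at least 4 events occur there: P(S_4 ≤ t) = P(N ≥ 4) = 1 − P(N ≤ 3) ≈ 0.4688.

0.4688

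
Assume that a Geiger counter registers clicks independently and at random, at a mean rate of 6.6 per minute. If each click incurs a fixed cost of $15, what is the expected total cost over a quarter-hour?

E[N] = 6.6 × 15 = 99 (a quarter-hour = 15 minutes); E[cost] = 99 × $15 = $1485.

$1485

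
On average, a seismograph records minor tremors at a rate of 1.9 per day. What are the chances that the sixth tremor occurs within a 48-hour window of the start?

Over the interval, μ = 1.9 × 2 = 3.8 (a 48-hour window = 2 days).
The sixth arrival falls in the interval iff at least 6 events occur there: P(S_6 ≤ t) = P(N ≥ 6) = 1 − P(N ≤ 5) ≈ 0.1844.

0.1844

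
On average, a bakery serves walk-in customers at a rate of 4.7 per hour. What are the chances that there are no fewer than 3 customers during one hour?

With mean μ = 4.7 per hour,
P(N ≥ 3) = 1 − P(N ≤ 2) = 1 − Σ_{j=0}^{2} e^(−μ) μ^j/j! ≈ 0.8477.

0.8477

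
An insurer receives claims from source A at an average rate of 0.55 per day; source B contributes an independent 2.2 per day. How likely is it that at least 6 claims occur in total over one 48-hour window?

Independent Poisson processes superpose: combined rate λ = 0.55 + 2.2 = 2.75 per day.
Over the interval, μ = 2.75 × 2 = 5.5 (a 48-hour window = 2 days).
P(N ≥ 6) = 1 − P(N ≤ 5) ≈ 0.4711.

0.4711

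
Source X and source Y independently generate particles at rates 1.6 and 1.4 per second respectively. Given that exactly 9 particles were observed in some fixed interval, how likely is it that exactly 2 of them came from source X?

0.0494

Given the total, each event is independently from source X with probability p = λ_X/(λ_X+λ_Y) = 1.6/3 ≈ 0.5333.
So K ~ Binomial(9, 1.6/3): P(K = 2) = C(9,2) · (1.6/3)^2 · (1.4/3)^7 ≈ 0.0494.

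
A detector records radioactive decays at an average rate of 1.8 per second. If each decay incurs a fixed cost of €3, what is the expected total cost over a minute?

E[N] = 1.8 × 60 = 108 (a minute = 60 seconds); E[cost] = 108 × €3 = €324.

€324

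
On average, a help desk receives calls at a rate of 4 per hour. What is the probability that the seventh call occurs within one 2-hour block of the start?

Over the interval, μ = 4 × 2 = 8 (a 2-hour block = 2 hours).
The seventh arrival falls in the interval iff at least 7 events occur there: P(S_7 ≤ t) = P(N ≥ 7) = 1 − P(N ≤ 6) ≈ 0.6866.

0.6866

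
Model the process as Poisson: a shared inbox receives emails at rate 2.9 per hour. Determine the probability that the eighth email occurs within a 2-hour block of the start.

0.2290

Over the interval, μ = 2.9 × 2 = 5.8 (a 2-hour block = 2 hours).
The eighth arrival falls in the interval iff at least 8 events occur there: P(S_8 ≤ t) = P(N ≥ 8) = 1 − P(N ≤ 7) ≈ 0.2290.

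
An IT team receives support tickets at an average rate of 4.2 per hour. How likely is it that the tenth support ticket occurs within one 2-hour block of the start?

Over the interval, μ = 4.2 × 2 = 8.4 (a 2-hour block = 2 hours).
The tenth arrival falls in the interval iff at least 10 events occur there: P(S_10 ≤ t) = P(N ≥ 10) = 1 − P(N ≤ 9) ≈ 0.3341.

0.3341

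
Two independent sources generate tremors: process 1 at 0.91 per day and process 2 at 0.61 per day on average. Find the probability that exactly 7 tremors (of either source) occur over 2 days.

Independent Poisson processes superpose: combined rate λ = 0.91 + 0.61 = 1.52 per day.
Over the interval, μ = 1.52 × 2 = 3.04 (2 days).
P(N = 7) = e^(−3.04) · 3.04^7/7! ≈ 0.0228.

0.0228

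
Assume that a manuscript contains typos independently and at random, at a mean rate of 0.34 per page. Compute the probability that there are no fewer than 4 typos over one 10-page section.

Over the interval, μ = 0.34 × 10 = 3.4 (a 10-page section = 10 pages).
P(N ≥ 4) = 1 − P(N ≤ 3) = 1 − Σ_{j=0}^{3} e^(−μ) μ^j/j! ≈ 0.4416.

0.4416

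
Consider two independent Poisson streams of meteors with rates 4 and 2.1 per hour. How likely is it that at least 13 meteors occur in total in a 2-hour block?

0.4469

Independent Poisson processes superpose: combined rate λ = 4 + 2.1 = 6.1 per hour.
Over the interval, μ = 6.1 × 2 = 12.2 (a 2-hour block = 2 hours).
P(N ≥ 13) = 1 − P(N ≤ 12) ≈ 0.4469.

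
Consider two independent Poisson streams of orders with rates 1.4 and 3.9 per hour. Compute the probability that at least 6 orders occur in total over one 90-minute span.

0.8041

Independent Poisson processes superpose: combined rate λ = 1.4 + 3.9 = 5.3 per hour.
Over the interval, μ = 5.3 × 1.5 = 7.95 (a 90-minute span = 1.5 hours).
P(N ≥ 6) = 1 − P(N ≤ 5) ≈ 0.8041.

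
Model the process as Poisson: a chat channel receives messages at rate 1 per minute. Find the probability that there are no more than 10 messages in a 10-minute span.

Over the interval, μ = 1 × 10 = 10 (a 10-minute span = 10 minutes).
P(N ≤ 10) = Σ_{j=0}^{10} e^(−μ) μ^j/j! ≈ 0.5830.

0.5830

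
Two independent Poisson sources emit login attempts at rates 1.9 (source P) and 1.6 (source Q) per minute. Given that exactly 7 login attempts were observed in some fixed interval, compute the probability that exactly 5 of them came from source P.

0.2069

Given the total, each event is independently from source P with probability p = λ_P/(λ_P+λ_Q) = 1.9/3.5 ≈ 0.5429.
So K ~ Binomial(7, 1.9/3.5): P(K = 5) = C(7,5) · (1.9/3.5)^5 · (1.6/3.5)^2 ≈ 0.2069.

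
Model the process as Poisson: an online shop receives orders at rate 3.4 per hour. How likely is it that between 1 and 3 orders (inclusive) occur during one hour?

With mean μ = 3.4 per hour,
P(1 ≤ N ≤ 3) = Σ_{j=1}^{3} e^(−3.4) · 3.4^j/j! ≈ 0.5250.

0.5250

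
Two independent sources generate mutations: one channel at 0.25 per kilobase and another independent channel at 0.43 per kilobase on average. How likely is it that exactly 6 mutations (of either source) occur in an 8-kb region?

0.1562

Independent Poisson processes superpose: combined rate λ = 0.25 + 0.43 = 0.68 per kilobase.
Over the interval, μ = 0.68 × 8 = 5.44 (an 8-kb region = 8 kilobases).
P(N = 6) = e^(−5.44) · 5.44^6/6! ≈ 0.1562.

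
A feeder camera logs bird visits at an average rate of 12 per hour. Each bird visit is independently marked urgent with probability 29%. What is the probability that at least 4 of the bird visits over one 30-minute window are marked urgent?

0.0993

Thinning: the bird visits that are marked urgent themselves form a Poisson process with rate 0.29 × 12 = 3.48 per hour.
Over the interval, μ = 3.48 × 0.5 = 1.74 (a 30-minute window = 0.5 hours).
P(N ≥ 4) = 1 − P(N ≤ 3) ≈ 0.0993.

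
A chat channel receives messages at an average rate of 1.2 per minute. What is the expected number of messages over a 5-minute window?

6

E[N] = λt = 1.2 × 5 = 6 (a 5-minute window = 5 minutes).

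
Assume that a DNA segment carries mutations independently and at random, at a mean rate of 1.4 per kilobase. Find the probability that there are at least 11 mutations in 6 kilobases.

0.2257

Over the interval, μ = 1.4 × 6 = 8.4 (6 kilobases).
P(N ≥ 11) = 1 − P(N ≤ 10) = 1 − Σ_{j=0}^{10} e^(−μ) μ^j/j! ≈ 0.2257.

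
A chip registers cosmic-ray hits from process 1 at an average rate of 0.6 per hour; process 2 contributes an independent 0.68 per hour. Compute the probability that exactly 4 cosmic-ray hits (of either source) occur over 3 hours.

Independent Poisson processes superpose: combined rate λ = 0.6 + 0.68 = 1.28 per hour.
Over the interval, μ = 1.28 × 3 = 3.84 (3 hours).
P(N = 4) = e^(−3.84) · 3.84^4/4! ≈ 0.1947.

0.1947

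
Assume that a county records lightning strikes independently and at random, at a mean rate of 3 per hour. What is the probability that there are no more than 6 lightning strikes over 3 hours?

0.2068

Over the interval, μ = 3 × 3 = 9 (3 hours).
P(N ≤ 6) = Σ_{j=0}^{6} e^(−μ) μ^j/j! ≈ 0.2068.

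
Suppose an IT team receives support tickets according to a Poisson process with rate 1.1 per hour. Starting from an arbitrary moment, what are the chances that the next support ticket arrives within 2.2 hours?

0.9111

Inter-arrival times are exponential with rate λ = 1.1 per hour.
P(T ≤ 2.2) = 1 − e^(−λt) = 1 − e^(−1.1 × 2.2) = 1 − e^(−2.42) ≈ 0.9111.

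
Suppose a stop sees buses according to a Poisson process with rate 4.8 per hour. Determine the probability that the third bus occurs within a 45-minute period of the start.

0.6973

Over the interval, μ = 4.8 × 0.75 = 3.6 (a 45-minute period = 0.75 hours).
The third arrival falls in the interval iff at least 3 events occur there: P(S_3 ≤ t) = P(N ≥ 3) = 1 − P(N ≤ 2) ≈ 0.6973.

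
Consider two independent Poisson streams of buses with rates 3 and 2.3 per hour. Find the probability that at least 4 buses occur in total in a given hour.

Independent Poisson processes superpose: combined rate λ = 3 + 2.3 = 5.3 per hour.
So μ = 5.3.
P(N ≥ 4) = 1 − P(N ≤ 3) ≈ 0.7746.

0.7746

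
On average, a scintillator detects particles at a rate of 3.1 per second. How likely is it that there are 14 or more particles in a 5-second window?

0.6829

Over the interval, μ = 3.1 × 5 = 15.5 (a 5-second window = 5 seconds).
P(N ≥ 14) = 1 − P(N ≤ 13) = 1 − Σ_{j=0}^{13} e^(−μ) μ^j/j! ≈ 0.6829.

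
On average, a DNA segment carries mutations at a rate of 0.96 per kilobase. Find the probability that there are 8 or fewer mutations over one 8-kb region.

0.6371

Over the interval, μ = 0.96 × 8 = 7.68 (an 8-kb region = 8 kilobases).
P(N ≤ 8) = Σ_{j=0}^{8} e^(−μ) μ^j/j! ≈ 0.6371.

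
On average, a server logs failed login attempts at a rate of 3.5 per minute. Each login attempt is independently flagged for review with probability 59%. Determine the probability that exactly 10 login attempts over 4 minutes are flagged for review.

0.1054

Thinning: the login attempts that are flagged for review themselves form a Poisson process with rate 0.59 × 3.5 = 2.065 per minute.
Over the interval, μ = 2.065 × 4 = 8.26 (4 minutes).
P(N = 10) = e^(−8.26) · 8.26^10/10! ≈ 0.1054.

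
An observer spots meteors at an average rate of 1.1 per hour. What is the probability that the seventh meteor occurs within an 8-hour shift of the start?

Over the interval, μ = 1.1 × 8 = 8.8 (an 8-hour shift = 8 hours).
The seventh arrival falls in the interval iff at least 7 events occur there: P(S_7 ≤ t) = P(N ≥ 7) = 1 − P(N ≤ 6) ≈ 0.7744.

0.7744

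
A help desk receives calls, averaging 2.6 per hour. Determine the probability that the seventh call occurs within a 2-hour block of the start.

Over the interval, μ = 2.6 × 2 = 5.2 (a 2-hour block = 2 hours).
The seventh arrival falls in the interval iff at least 7 events occur there: P(S_7 ≤ t) = P(N ≥ 7) = 1 − P(N ≤ 6) ≈ 0.2676.

0.2676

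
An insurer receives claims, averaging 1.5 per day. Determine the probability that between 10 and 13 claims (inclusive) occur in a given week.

0.4282

Over the interval, μ = 1.5 × 7 = 10.5 (a week = 7 days).
P(10 ≤ N ≤ 13) = Σ_{j=10}^{13} e^(−10.5) · 10.5^j/j! ≈ 0.4282.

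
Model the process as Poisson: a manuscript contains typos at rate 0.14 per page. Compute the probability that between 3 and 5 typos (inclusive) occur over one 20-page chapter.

0.4654

Over the interval, μ = 0.14 × 20 = 2.8 (a 20-page chapter = 20 pages).
P(3 ≤ N ≤ 5) = Σ_{j=3}^{5} e^(−2.8) · 2.8^j/j! ≈ 0.4654.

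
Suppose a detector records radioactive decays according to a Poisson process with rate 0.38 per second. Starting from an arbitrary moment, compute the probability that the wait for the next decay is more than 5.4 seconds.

The wait for the next event is exponential with rate λ = 0.38 per second.
P(T > 5.4) = e^(−λt) = e^(−0.38 × 5.4) = e^(−2.052) ≈ 0.1285.

0.1285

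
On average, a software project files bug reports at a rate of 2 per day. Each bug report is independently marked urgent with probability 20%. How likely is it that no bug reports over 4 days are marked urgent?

Thinning: the bug reports that are marked urgent themselves form a Poisson process with rate 0.2 × 2 = 0.4 per day.
Over the interval, μ = 0.4 × 4 = 1.6 (4 days).
P(N = 0) = e^(−1.6) · 1.6^0/0! ≈ 0.2019.

0.2019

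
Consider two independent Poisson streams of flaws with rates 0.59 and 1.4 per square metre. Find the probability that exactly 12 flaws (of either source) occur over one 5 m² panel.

Independent Poisson processes superpose: combined rate λ = 0.59 + 1.4 = 1.99 per square metre.
Over the interval, μ = 1.99 × 5 = 9.95 (a 5 m² panel = 5 square metres).
P(N = 12) = e^(−9.95) · 9.95^12/12! ≈ 0.0938.

0.0938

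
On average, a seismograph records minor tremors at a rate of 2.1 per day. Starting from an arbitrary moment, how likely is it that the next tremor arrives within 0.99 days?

0.8749

Inter-arrival times are exponential with rate λ = 2.1 per day.
P(T ≤ 0.99) = 1 − e^(−λt) = 1 − e^(−2.1 × 0.99) = 1 − e^(−2.079) ≈ 0.8749.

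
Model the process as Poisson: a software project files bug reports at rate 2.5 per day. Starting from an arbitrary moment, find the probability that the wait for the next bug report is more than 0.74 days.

The wait for the next event is exponential with rate λ = 2.5 per day.
P(T > 0.74) = e^(−λt) = e^(−2.5 × 0.74) = e^(−1.85) ≈ 0.1572.

0.1572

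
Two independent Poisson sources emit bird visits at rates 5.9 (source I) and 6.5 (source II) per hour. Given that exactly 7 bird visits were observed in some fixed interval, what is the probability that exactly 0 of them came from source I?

0.0109

Given the total, each event is independently from source I with probability p = λ_I/(λ_I+λ_II) = 5.9/12.4 ≈ 0.4758.
So K ~ Binomial(7, 5.9/12.4): P(K = 0) = C(7,0) · (5.9/12.4)^0 · (6.5/12.4)^7 ≈ 0.0109.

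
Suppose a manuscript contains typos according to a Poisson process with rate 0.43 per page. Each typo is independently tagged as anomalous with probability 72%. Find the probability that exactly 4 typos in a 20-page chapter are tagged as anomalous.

0.1253

Thinning: the typos that are tagged as anomalous themselves form a Poisson process with rate 0.72 × 0.43 = 0.3096 per page.
Over the interval, μ = 0.3096 × 20 = 6.192 (a 20-page chapter = 20 pages).
P(N = 4) = e^(−6.192) · 6.192^4/4! ≈ 0.1253.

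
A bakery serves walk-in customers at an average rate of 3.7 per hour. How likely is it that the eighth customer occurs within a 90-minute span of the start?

0.1967

Over the interval, μ = 3.7 × 1.5 = 5.55 (a 90-minute span = 1.5 hours).
The eighth arrival falls in the interval iff at least 8 events occur there: P(S_8 ≤ t) = P(N ≥ 8) = 1 − P(N ≤ 7) ≈ 0.1967.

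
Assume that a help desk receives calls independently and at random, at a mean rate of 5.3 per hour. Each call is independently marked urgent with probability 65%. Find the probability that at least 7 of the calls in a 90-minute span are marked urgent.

0.2627

Thinning: the calls that are marked urgent themselves form a Poisson process with rate 0.65 × 5.3 = 3.445 per hour.
Over the interval, μ = 3.445 × 1.5 = 5.1675 (a 90-minute span = 1.5 hours).
P(N ≥ 7) = 1 − P(N ≤ 6) ≈ 0.2627.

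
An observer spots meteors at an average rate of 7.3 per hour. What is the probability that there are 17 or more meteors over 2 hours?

0.2980

Over the interval, μ = 7.3 × 2 = 14.6 (2 hours).
P(N ≥ 17) = 1 − P(N ≤ 16) = 1 − Σ_{j=0}^{16} e^(−μ) μ^j/j! ≈ 0.2980.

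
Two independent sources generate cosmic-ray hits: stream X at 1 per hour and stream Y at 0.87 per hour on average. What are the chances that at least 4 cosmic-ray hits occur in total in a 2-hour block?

0.5142

Independent Poisson processes superpose: combined rate λ = 1 + 0.87 = 1.87 per hour.
Over the interval, μ = 1.87 × 2 = 3.74 (a 2-hour block = 2 hours).
P(N ≥ 4) = 1 − P(N ≤ 3) ≈ 0.5142.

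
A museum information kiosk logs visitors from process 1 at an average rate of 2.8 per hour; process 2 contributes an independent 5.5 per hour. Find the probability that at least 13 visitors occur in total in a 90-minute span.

Independent Poisson processes superpose: combined rate λ = 2.8 + 5.5 = 8.3 per hour.
Over the interval, μ = 8.3 × 1.5 = 12.45 (a 90-minute span = 1.5 hours).
P(N ≥ 13) = 1 − P(N ≤ 12) ≈ 0.4754.

0.4754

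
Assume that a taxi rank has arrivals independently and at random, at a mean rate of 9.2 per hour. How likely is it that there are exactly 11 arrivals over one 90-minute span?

Over the interval, μ = 9.2 × 1.5 = 13.8 (a 90-minute span = 1.5 hours).
P(N = 11) = e^(−μ) μ^11/11! = e^(−13.8) · 13.8^11/39916800 ≈ 0.0880.

0.0880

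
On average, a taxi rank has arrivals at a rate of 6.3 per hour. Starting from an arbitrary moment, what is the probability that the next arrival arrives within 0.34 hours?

Inter-arrival times are exponential with rate λ = 6.3 per hour.
P(T ≤ 0.34) = 1 − e^(−λt) = 1 − e^(−6.3 × 0.34) = 1 − e^(−2.142) ≈ 0.8826.

0.8826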